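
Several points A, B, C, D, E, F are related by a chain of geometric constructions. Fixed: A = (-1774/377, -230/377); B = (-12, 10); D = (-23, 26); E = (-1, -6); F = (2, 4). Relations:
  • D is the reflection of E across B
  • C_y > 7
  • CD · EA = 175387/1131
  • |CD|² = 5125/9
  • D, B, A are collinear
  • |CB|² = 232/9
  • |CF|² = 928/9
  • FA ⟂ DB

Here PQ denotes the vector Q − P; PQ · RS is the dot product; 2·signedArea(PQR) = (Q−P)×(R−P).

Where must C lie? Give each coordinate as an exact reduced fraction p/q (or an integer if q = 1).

C = (-22/3, 8)

1. C_x = -22/3  [line 1397/377·x + -2032/377·y + 79502/1131 = 0 ∩ |CB|² = 232/9]
2. C_y = 8  [line 1397/377·x + -2032/377·y + 79502/1131 = 0 ∩ |CB|² = 232/9]
   → C = (-22/3, 8)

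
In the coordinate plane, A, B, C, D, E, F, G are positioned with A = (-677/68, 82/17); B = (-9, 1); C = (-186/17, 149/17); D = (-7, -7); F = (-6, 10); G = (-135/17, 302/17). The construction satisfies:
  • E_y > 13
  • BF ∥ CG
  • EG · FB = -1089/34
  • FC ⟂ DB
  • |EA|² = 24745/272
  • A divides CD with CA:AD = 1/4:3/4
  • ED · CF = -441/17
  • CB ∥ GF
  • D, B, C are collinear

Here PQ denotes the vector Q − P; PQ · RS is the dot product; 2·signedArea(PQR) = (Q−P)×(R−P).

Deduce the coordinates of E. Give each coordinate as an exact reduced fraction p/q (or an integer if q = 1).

1. E_x = -237/34  [ED · CF = -441/17 ∩ EG · FB = -1089/34]
2. E_y = 236/17  [ED · CF = -441/17 ∩ EG · FB = -1089/34]
   → E = (-237/34, 236/17)

E = (-237/34, 236/17)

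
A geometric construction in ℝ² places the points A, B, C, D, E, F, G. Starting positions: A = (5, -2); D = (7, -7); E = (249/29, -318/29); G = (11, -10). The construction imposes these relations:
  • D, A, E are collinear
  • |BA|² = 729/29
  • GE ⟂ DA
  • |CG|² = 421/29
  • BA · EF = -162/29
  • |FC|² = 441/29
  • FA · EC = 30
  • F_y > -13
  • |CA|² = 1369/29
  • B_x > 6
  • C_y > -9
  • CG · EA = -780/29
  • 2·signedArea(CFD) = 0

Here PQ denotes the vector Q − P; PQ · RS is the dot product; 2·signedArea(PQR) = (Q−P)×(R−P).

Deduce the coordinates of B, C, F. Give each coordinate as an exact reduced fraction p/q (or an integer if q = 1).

B = (199/29, -193/29)
C = (219/29, -243/29)
F = (9, -12)

1. C_x = 219/29  [line 104/29·x + -260/29·y + -2964/29 = 0 ∩ |CA|² = 1369/29]
2. C_y = -243/29  [line 104/29·x + -260/29·y + -2964/29 = 0 ∩ |CA|² = 1369/29]
   → C = (219/29, -243/29)
3. F_x = 9  [2·signedArea(CFD) = 0 ∩ FA · EC = 30]
4. F_y = -12  [2·signedArea(CFD) = 0 ∩ FA · EC = 30]
   → F = (9, -12)
5. B_x = 199/29  [line -12/29·x + 30/29·y + 282/29 = 0 ∩ |BA|² = 729/29]
6. B_y = -193/29  [line -12/29·x + 30/29·y + 282/29 = 0 ∩ |BA|² = 729/29]
   → B = (199/29, -193/29)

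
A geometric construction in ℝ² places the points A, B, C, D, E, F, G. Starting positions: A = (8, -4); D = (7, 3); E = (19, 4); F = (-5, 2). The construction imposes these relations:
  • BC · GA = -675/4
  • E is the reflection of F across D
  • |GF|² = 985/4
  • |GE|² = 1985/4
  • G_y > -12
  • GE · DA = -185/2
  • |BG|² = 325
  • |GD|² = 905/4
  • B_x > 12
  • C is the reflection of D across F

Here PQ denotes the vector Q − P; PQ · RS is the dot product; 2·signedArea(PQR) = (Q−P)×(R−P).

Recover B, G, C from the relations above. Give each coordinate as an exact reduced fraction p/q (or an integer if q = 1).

1. G_x = 3  [line -1·x + 7·y + 167/2 = 0 ∩ |GF|² = 985/4]
2. G_y = -23/2  [line -1·x + 7·y + 167/2 = 0 ∩ |GF|² = 985/4]
   → G = (3, -23/2)
3. C_x = -17  [C is the reflection of D across F]
4. C_y = 1  [C is the reflection of D across F]
   → C = (-17, 1)
5. B_x = 13  [line -5·x + -15/2·y + 365/4 = 0 ∩ |BG|² = 325]
6. B_y = 7/2  [line -5·x + -15/2·y + 365/4 = 0 ∩ |BG|² = 325]
   → B = (13, 7/2)

B = (13, 7/2)
C = (-17, 1)
G = (3, -23/2)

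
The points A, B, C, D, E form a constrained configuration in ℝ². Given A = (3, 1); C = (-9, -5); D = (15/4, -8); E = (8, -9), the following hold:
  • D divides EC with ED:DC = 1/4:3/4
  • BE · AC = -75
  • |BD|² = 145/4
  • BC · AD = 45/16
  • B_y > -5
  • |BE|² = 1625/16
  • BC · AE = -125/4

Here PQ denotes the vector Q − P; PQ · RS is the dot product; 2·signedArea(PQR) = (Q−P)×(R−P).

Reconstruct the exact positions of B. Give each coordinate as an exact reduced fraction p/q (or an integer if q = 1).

B = (-3/4, -4)

1. B_x = -3/4  [BC · AD = 45/16 ∩ BE · AC = -75]
2. B_y = -4  [BC · AD = 45/16 ∩ BE · AC = -75]
   → B = (-3/4, -4)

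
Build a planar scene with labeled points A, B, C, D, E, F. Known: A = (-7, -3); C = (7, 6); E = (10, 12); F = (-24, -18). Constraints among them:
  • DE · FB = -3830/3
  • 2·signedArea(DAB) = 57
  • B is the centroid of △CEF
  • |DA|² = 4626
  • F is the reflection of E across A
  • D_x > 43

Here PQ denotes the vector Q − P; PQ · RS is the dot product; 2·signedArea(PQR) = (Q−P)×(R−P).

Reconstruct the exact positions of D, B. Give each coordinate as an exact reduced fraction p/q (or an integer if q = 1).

B = (-7/3, 0)
D = (44, 42)

1. B_x = -7/3  [B is the centroid of △CEF]
2. B_y = 0  [B is the centroid of △CEF]
   → B = (-7/3, 0)
3. D_x = 44  [DE · FB = -3830/3 ∩ 2·signedArea(DAB) = 57]
4. D_y = 42  [DE · FB = -3830/3 ∩ 2·signedArea(DAB) = 57]
   → D = (44, 42)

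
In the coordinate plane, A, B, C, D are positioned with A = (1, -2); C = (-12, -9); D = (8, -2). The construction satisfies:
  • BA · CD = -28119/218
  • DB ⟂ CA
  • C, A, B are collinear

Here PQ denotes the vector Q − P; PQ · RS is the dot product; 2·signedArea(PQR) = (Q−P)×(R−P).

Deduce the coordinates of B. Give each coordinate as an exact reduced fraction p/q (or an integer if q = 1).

B = (1401/218, 201/218)

1. B_x = 1401/218  [C, A, B are collinear ∩ DB ⟂ CA]
2. B_y = 201/218  [C, A, B are collinear ∩ DB ⟂ CA]
   → B = (1401/218, 201/218)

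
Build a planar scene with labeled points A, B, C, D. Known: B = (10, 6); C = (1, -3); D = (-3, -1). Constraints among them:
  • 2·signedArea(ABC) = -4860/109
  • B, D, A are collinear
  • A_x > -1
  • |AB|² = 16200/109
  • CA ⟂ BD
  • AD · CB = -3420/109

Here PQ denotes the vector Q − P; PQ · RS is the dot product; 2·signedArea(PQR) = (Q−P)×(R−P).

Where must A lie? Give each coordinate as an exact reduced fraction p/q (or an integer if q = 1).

1. A_x = -80/109  [B, D, A are collinear ∩ CA ⟂ BD]
2. A_y = 24/109  [B, D, A are collinear ∩ CA ⟂ BD]
   → A = (-80/109, 24/109)

A = (-80/109, 24/109)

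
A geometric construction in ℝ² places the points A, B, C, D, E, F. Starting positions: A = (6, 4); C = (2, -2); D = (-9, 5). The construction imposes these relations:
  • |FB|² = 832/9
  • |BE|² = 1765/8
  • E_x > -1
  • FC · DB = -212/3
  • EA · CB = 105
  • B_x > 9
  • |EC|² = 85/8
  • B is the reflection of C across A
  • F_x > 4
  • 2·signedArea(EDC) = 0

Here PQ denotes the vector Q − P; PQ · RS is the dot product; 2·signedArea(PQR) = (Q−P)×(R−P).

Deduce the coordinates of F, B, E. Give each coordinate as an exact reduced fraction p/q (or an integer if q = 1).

B = (10, 10)
E = (-3/4, -1/4)
F = (14/3, 2)

1. B_x = 10  [B is the reflection of C across A]
2. B_y = 10  [B is the reflection of C across A]
   → B = (10, 10)
3. E_x = -3/4  [2·signedArea(EDC) = 0 ∩ EA · CB = 105]
4. E_y = -1/4  [2·signedArea(EDC) = 0 ∩ EA · CB = 105]
   → E = (-3/4, -1/4)
5. F_x = 14/3  [line -19·x + -5·y + 296/3 = 0 ∩ |FB|² = 832/9]
6. F_y = 2  [line -19·x + -5·y + 296/3 = 0 ∩ |FB|² = 832/9]
   → F = (14/3, 2)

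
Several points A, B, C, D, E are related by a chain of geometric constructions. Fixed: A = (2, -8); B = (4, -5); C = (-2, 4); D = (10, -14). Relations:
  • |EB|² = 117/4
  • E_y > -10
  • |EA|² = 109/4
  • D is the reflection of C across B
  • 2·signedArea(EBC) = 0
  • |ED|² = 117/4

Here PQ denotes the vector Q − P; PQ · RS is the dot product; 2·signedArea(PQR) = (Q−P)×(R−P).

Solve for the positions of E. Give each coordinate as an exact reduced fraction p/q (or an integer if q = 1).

1. E_x = 7  [line -9·x + -6·y + 6 = 0 ∩ |ED|² = 117/4]
2. E_y = -19/2  [line -9·x + -6·y + 6 = 0 ∩ |ED|² = 117/4]
   → E = (7, -19/2)

E = (7, -19/2)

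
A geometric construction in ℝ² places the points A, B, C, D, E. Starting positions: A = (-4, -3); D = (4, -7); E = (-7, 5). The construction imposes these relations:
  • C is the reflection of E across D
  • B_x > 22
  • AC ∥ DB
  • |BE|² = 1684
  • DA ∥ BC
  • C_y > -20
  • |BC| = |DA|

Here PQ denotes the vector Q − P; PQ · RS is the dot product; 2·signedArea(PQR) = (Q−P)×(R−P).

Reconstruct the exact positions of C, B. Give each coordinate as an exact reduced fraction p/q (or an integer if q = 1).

1. C_x = 15  [C is the reflection of E across D]
2. C_y = -19  [C is the reflection of E across D]
   → C = (15, -19)
3. B_x = 23  [DA ∥ BC ∩ AC ∥ DB]
4. B_y = -23  [DA ∥ BC ∩ AC ∥ DB]
   → B = (23, -23)

B = (23, -23)
C = (15, -19)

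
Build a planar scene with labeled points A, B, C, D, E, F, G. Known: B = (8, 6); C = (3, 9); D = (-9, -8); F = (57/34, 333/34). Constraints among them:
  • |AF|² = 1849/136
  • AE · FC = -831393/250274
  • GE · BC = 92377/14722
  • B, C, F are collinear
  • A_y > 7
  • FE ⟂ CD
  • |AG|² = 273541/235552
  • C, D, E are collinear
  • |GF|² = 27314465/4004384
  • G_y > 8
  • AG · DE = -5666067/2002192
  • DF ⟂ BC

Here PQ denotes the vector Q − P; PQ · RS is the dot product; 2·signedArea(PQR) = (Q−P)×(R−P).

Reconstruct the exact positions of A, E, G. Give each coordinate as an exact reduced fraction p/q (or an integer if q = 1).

1. E_x = 21597/7361  [C, D, E are collinear ∩ FE ⟂ CD]
2. E_y = 7713/866  [C, D, E are collinear ∩ FE ⟂ CD]
   → E = (21597/7361, 7713/866)
3. A_x = 329/68  [line -45/34·x + 27/34·y + 9/68 = 0 ∩ |AF|² = 1849/136]
4. A_y = 537/68  [line -45/34·x + 27/34·y + 9/68 = 0 ∩ |AF|² = 1849/136]
   → A = (329/68, 537/68)
5. G_x = 228845/58888  [AG · DE = -5666067/2002192 ∩ GE · BC = 92377/14722]
6. G_y = 494763/58888  [AG · DE = -5666067/2002192 ∩ GE · BC = 92377/14722]
   → G = (228845/58888, 494763/58888)

A = (329/68, 537/68)
E = (21597/7361, 7713/866)
G = (228845/58888, 494763/58888)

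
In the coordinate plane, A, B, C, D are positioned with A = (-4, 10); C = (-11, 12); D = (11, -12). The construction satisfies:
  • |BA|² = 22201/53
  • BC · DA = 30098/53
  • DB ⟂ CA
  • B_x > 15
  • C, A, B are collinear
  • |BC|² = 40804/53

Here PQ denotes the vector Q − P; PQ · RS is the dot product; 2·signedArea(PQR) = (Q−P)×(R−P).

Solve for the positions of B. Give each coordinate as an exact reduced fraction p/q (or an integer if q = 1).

B = (831/53, 232/53)

1. B_x = 831/53  [C, A, B are collinear ∩ DB ⟂ CA]
2. B_y = 232/53  [C, A, B are collinear ∩ DB ⟂ CA]
   → B = (831/53, 232/53)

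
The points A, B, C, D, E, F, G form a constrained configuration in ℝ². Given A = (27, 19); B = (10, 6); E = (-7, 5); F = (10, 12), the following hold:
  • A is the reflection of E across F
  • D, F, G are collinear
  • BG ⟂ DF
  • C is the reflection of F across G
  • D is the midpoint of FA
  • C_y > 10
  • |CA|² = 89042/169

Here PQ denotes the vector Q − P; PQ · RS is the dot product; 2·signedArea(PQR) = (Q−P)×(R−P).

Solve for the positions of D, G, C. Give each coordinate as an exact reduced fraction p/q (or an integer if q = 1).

C = (976/169, 1734/169)
D = (37/2, 31/2)
G = (1333/169, 1881/169)

1. D_x = 37/2  [D is the midpoint of FA]
2. D_y = 31/2  [D is the midpoint of FA]
   → D = (37/2, 31/2)
3. G_x = 1333/169  [D, F, G are collinear ∩ BG ⟂ DF]
4. G_y = 1881/169  [D, F, G are collinear ∩ BG ⟂ DF]
   → G = (1333/169, 1881/169)
5. C_x = 976/169  [C is the reflection of F across G]
6. C_y = 1734/169  [C is the reflection of F across G]
   → C = (976/169, 1734/169)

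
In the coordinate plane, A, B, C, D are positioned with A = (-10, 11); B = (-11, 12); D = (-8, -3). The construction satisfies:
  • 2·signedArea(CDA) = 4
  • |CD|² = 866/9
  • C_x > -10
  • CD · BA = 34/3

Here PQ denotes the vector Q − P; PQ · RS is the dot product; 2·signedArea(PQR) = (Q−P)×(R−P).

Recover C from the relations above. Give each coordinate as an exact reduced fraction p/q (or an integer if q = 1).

C = (-29/3, 20/3)

1. C_x = -29/3  [2·signedArea(CDA) = 4 ∩ CD · BA = 34/3]
2. C_y = 20/3  [2·signedArea(CDA) = 4 ∩ CD · BA = 34/3]
   → C = (-29/3, 20/3)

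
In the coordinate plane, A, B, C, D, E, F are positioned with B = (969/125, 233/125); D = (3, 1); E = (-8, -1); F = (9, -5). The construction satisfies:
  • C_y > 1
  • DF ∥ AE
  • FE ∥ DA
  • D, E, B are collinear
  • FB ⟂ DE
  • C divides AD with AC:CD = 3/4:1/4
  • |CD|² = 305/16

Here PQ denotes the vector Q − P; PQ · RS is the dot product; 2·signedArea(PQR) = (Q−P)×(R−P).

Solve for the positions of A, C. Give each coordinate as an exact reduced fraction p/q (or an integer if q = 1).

1. A_x = -14  [DF ∥ AE ∩ FE ∥ DA]
2. A_y = 5  [DF ∥ AE ∩ FE ∥ DA]
   → A = (-14, 5)
3. C_x = -5/4  [C divides AD with AC:CD = 3/4:1/4]
4. C_y = 2  [C divides AD with AC:CD = 3/4:1/4]
   → C = (-5/4, 2)

A = (-14, 5)
C = (-5/4, 2)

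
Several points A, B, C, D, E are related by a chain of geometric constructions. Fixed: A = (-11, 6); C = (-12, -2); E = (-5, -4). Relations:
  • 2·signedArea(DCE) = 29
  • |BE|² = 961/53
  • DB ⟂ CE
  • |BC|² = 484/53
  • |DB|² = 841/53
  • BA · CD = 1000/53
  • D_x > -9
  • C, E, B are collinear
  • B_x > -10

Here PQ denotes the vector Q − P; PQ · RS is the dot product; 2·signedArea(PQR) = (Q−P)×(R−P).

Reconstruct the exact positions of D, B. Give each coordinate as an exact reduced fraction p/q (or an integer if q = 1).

1. B_x = -482/53  [line 2·x + 7·y + 38 = 0 ∩ |BC|² = 484/53]
2. B_y = -150/53  [line 2·x + 7·y + 38 = 0 ∩ |BC|² = 484/53]
   → B = (-482/53, -150/53)
3. D_x = -8  [2·signedArea(DCE) = 29 ∩ DB ⟂ CE]
4. D_y = 1  [2·signedArea(DCE) = 29 ∩ DB ⟂ CE]
   → D = (-8, 1)

B = (-482/53, -150/53)
D = (-8, 1)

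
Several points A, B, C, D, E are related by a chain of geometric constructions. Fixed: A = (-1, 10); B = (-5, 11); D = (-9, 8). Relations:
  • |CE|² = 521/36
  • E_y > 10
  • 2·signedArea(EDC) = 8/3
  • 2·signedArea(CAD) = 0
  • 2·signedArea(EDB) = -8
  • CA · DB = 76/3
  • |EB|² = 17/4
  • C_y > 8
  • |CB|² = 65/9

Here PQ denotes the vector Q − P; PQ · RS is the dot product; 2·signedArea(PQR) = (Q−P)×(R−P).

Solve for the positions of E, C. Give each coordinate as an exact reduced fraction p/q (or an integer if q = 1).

1. E_x = -3  [line -3·x + 4·y + -51 = 0 ∩ |EB|² = 17/4]
2. E_y = 21/2  [line -3·x + 4·y + -51 = 0 ∩ |EB|² = 17/4]
   → E = (-3, 21/2)
3. C_x = -19/3  [2·signedArea(CAD) = 0 ∩ CA · DB = 76/3]
4. C_y = 26/3  [2·signedArea(CAD) = 0 ∩ CA · DB = 76/3]
   → C = (-19/3, 26/3)

C = (-19/3, 26/3)
E = (-3, 21/2)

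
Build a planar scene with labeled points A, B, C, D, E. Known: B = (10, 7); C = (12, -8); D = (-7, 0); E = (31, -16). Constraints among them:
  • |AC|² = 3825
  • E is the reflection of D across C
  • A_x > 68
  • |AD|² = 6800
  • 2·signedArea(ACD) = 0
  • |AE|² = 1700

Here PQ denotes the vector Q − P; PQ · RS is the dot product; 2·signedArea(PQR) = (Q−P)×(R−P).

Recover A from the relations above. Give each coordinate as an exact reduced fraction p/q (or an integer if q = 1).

A = (69, -32)

1. A_x = 69  [line -8·x + -19·y + -56 = 0 ∩ |AD|² = 6800]
2. A_y = -32  [line -8·x + -19·y + -56 = 0 ∩ |AD|² = 6800]
   → A = (69, -32)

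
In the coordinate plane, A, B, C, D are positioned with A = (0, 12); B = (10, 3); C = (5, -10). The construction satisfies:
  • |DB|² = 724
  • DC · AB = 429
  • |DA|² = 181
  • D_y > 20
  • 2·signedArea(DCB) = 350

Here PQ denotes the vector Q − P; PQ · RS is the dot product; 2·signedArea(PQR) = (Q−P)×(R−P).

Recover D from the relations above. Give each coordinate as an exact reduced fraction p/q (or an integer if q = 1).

D = (-10, 21)

1. D_x = -10  [2·signedArea(DCB) = 350 ∩ DC · AB = 429]
2. D_y = 21  [2·signedArea(DCB) = 350 ∩ DC · AB = 429]
   → D = (-10, 21)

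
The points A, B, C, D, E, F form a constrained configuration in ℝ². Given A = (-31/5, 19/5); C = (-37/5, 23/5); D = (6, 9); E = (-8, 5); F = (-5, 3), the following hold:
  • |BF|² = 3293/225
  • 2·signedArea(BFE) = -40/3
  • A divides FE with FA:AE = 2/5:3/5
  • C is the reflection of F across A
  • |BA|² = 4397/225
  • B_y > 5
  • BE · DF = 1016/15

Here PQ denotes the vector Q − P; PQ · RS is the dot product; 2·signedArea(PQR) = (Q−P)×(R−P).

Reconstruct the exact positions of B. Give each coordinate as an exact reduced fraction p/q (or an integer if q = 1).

B = (-32/15, 83/15)

1. B_x = -32/15  [2·signedArea(BFE) = -40/3 ∩ BE · DF = 1016/15]
2. B_y = 83/15  [2·signedArea(BFE) = -40/3 ∩ BE · DF = 1016/15]
   → B = (-32/15, 83/15)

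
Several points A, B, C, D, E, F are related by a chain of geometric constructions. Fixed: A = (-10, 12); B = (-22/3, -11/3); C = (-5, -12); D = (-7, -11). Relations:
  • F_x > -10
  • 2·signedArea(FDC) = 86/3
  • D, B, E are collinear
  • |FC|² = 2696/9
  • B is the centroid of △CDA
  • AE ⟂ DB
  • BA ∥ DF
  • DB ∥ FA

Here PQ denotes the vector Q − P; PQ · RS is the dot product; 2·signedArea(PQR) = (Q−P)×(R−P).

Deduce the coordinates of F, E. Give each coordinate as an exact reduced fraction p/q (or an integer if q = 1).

E = (-3904/485, 5863/485)
F = (-29/3, 14/3)

1. F_x = -29/3  [DB ∥ FA ∩ BA ∥ DF]
2. F_y = 14/3  [DB ∥ FA ∩ BA ∥ DF]
   → F = (-29/3, 14/3)
3. E_x = -3904/485  [D, B, E are collinear ∩ AE ⟂ DB]
4. E_y = 5863/485  [D, B, E are collinear ∩ AE ⟂ DB]
   → E = (-3904/485, 5863/485)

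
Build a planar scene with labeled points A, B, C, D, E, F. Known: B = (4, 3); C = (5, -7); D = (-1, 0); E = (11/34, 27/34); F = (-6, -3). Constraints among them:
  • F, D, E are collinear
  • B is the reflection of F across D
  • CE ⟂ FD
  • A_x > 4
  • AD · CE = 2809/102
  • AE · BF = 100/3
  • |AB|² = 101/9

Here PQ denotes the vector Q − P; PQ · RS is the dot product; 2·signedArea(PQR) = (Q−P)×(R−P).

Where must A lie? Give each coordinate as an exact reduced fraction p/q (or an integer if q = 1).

1. A_x = 13/3  [AE · BF = 100/3 ∩ AD · CE = 2809/102]
2. A_y = -1/3  [AE · BF = 100/3 ∩ AD · CE = 2809/102]
   → A = (13/3, -1/3)

A = (13/3, -1/3)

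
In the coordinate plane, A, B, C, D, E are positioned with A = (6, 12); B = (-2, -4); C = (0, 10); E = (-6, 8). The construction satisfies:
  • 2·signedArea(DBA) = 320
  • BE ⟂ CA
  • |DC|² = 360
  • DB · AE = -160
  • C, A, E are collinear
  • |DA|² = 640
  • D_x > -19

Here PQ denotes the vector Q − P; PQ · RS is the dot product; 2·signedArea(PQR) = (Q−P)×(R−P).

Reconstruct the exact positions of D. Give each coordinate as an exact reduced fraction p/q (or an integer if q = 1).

D = (-18, 4)

1. D_x = -18  [2·signedArea(DBA) = 320 ∩ DB · AE = -160]
2. D_y = 4  [2·signedArea(DBA) = 320 ∩ DB · AE = -160]
   → D = (-18, 4)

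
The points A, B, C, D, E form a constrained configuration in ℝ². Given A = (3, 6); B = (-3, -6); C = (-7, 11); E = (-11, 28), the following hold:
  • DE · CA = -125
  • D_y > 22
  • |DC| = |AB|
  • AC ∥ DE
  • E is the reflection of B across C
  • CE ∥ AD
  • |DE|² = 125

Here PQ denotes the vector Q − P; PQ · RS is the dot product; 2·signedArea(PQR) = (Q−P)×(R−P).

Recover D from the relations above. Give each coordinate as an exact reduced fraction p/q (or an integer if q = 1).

1. D_x = -1  [AC ∥ DE ∩ CE ∥ AD]
2. D_y = 23  [AC ∥ DE ∩ CE ∥ AD]
   → D = (-1, 23)

D = (-1, 23)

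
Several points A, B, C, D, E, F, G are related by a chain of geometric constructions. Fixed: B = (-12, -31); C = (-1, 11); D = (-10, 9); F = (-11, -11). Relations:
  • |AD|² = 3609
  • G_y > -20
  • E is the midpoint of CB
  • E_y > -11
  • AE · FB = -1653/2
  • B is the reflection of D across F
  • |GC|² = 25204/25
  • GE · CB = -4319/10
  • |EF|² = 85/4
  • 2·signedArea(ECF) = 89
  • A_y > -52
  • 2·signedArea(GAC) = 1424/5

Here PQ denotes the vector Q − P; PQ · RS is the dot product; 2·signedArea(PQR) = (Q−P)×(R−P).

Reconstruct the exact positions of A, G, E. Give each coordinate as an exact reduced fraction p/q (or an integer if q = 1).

1. E_x = -13/2  [E is the midpoint of CB]
2. E_y = -10  [E is the midpoint of CB]
   → E = (-13/2, -10)
3. A_x = -13  [line 1·x + 20·y + 1033 = 0 ∩ |AD|² = 3609]
4. A_y = -51  [line 1·x + 20·y + 1033 = 0 ∩ |AD|² = 3609]
   → A = (-13, -51)
5. G_x = -57/5  [2·signedArea(GAC) = 1424/5 ∩ GE · CB = -4319/10]
6. G_y = -19  [2·signedArea(GAC) = 1424/5 ∩ GE · CB = -4319/10]
   → G = (-57/5, -19)

A = (-13, -51)
E = (-13/2, -10)
G = (-57/5, -19)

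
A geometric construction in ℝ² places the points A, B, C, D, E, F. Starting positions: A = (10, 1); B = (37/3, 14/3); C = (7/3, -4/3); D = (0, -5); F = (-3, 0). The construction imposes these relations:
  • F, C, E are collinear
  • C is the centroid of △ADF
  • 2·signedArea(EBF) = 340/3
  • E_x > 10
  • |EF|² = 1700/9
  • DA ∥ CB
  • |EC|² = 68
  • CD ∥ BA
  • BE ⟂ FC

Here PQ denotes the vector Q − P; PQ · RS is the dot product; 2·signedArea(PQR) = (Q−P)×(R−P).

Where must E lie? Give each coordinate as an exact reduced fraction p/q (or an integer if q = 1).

1. E_x = 31/3  [F, C, E are collinear ∩ BE ⟂ FC]
2. E_y = -10/3  [F, C, E are collinear ∩ BE ⟂ FC]
   → E = (31/3, -10/3)

E = (31/3, -10/3)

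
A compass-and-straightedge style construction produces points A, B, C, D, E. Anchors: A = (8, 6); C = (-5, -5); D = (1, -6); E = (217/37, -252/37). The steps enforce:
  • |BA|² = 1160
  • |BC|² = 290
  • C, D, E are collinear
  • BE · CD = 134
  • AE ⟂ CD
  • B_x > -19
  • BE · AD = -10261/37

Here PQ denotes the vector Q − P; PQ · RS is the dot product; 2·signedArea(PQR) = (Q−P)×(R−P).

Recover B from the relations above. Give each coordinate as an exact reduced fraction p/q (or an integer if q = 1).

B = (-18, -16)

1. B_x = -18  [BE · AD = -10261/37 ∩ BE · CD = 134]
2. B_y = -16  [BE · AD = -10261/37 ∩ BE · CD = 134]
   → B = (-18, -16)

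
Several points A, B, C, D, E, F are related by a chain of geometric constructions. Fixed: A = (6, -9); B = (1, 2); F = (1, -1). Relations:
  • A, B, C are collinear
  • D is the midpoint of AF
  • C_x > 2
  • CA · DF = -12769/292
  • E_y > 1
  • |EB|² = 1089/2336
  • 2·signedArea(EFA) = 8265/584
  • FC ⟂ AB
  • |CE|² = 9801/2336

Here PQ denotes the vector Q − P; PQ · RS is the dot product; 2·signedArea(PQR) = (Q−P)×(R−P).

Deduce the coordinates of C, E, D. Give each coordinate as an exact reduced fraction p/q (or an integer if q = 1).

1. C_x = 311/146  [A, B, C are collinear ∩ FC ⟂ AB]
2. C_y = -71/146  [A, B, C are collinear ∩ FC ⟂ AB]
   → C = (311/146, -71/146)
3. E_x = 749/584  [line 8·x + 5·y + -10017/584 = 0 ∩ |CE|² = 9801/2336]
4. E_y = 805/584  [line 8·x + 5·y + -10017/584 = 0 ∩ |CE|² = 9801/2336]
   → E = (749/584, 805/584)
5. D_x = 7/2  [D is the midpoint of AF]
6. D_y = -5  [D is the midpoint of AF]
   → D = (7/2, -5)

C = (311/146, -71/146)
D = (7/2, -5)
E = (749/584, 805/584)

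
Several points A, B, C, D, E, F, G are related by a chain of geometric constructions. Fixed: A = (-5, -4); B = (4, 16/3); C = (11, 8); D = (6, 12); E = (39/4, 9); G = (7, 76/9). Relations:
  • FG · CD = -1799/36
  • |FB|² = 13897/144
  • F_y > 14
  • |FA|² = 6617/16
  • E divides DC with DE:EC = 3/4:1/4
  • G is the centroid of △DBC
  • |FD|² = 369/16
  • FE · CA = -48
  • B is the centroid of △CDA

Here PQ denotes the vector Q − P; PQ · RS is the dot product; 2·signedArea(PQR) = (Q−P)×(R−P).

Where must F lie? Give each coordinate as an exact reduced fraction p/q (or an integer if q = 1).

F = (9/4, 15)

1. F_x = 9/4  [FG · CD = -1799/36 ∩ FE · CA = -48]
2. F_y = 15  [FG · CD = -1799/36 ∩ FE · CA = -48]
   → F = (9/4, 15)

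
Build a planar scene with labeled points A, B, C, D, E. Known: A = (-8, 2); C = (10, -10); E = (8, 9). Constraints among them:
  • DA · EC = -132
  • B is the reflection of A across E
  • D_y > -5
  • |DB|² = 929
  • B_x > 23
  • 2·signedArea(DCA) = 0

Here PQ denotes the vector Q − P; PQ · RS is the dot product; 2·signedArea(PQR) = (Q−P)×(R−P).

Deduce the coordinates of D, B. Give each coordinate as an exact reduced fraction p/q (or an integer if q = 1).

B = (24, 16)
D = (1, -4)

1. D_x = 1  [2·signedArea(DCA) = 0 ∩ DA · EC = -132]
2. D_y = -4  [2·signedArea(DCA) = 0 ∩ DA · EC = -132]
   → D = (1, -4)
3. B_x = 24  [B is the reflection of A across E]
4. B_y = 16  [B is the reflection of A across E]
   → B = (24, 16)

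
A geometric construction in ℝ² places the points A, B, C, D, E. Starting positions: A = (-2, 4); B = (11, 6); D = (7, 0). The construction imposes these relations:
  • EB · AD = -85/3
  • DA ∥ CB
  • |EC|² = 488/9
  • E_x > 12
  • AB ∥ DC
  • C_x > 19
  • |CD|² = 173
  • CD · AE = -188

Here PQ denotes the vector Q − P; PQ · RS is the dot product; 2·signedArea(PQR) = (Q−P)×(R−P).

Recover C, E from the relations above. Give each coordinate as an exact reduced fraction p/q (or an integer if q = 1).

1. C_x = 20  [DA ∥ CB ∩ AB ∥ DC]
2. C_y = 2  [DA ∥ CB ∩ AB ∥ DC]
   → C = (20, 2)
3. E_x = 38/3  [EB · AD = -85/3 ∩ CD · AE = -188]
4. E_y = 8/3  [EB · AD = -85/3 ∩ CD · AE = -188]
   → E = (38/3, 8/3)

C = (20, 2)
E = (38/3, 8/3)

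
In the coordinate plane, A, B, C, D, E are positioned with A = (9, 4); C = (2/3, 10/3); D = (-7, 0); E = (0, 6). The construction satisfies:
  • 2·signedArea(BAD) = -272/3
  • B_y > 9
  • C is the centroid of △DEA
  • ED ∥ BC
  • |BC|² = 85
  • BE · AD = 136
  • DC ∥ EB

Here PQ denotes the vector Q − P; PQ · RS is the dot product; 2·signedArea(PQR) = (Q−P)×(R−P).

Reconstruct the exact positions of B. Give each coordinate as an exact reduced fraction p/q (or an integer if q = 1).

1. B_x = 23/3  [ED ∥ BC ∩ DC ∥ EB]
2. B_y = 28/3  [ED ∥ BC ∩ DC ∥ EB]
   → B = (23/3, 28/3)

B = (23/3, 28/3)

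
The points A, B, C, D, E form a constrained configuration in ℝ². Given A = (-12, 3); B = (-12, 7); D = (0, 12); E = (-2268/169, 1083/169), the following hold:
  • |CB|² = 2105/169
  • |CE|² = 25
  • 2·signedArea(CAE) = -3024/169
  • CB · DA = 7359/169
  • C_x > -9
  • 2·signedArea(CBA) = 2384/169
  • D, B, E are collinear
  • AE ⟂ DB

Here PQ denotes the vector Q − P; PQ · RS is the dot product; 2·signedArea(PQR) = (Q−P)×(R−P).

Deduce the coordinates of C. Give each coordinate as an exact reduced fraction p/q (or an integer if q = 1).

1. C_x = -1432/169  [2·signedArea(CAE) = -3024/169 ∩ CB · DA = 7359/169]
2. C_y = 1206/169  [2·signedArea(CAE) = -3024/169 ∩ CB · DA = 7359/169]
   → C = (-1432/169, 1206/169)

C = (-1432/169, 1206/169)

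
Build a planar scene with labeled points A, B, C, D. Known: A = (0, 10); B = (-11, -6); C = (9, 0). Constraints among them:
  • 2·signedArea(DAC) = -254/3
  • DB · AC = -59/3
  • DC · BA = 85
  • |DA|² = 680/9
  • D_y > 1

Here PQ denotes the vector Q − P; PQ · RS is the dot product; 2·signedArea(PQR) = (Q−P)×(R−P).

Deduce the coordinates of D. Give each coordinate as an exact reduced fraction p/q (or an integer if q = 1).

1. D_x = -2/3  [DC · BA = 85 ∩ 2·signedArea(DAC) = -254/3]
2. D_y = 4/3  [DC · BA = 85 ∩ 2·signedArea(DAC) = -254/3]
   → D = (-2/3, 4/3)

D = (-2/3, 4/3)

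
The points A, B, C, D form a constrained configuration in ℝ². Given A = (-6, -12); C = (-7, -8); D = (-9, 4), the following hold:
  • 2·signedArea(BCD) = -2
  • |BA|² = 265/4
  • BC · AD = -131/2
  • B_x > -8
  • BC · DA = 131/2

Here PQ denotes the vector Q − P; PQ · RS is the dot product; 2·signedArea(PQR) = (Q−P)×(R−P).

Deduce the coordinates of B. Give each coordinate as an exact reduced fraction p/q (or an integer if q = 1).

B = (-15/2, -4)

1. B_x = -15/2  [BC · DA = 131/2 ∩ 2·signedArea(BCD) = -2]
2. B_y = -4  [BC · DA = 131/2 ∩ 2·signedArea(BCD) = -2]
   → B = (-15/2, -4)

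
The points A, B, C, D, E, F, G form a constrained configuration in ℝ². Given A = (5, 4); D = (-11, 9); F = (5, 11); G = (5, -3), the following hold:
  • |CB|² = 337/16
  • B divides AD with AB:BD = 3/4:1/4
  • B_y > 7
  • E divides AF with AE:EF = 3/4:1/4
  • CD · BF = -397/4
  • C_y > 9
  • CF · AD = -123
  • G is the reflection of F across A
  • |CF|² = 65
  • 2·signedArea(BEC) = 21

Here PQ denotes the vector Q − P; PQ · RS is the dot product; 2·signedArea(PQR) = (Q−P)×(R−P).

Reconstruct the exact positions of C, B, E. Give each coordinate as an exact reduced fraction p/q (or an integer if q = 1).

1. B_x = -7  [B divides AD with AB:BD = 3/4:1/4]
2. B_y = 31/4  [B divides AD with AB:BD = 3/4:1/4]
   → B = (-7, 31/4)
3. E_x = 5  [E divides AF with AE:EF = 3/4:1/4]
4. E_y = 37/4  [E divides AF with AE:EF = 3/4:1/4]
   → E = (5, 37/4)
5. C_x = -3  [CD · BF = -397/4 ∩ CF · AD = -123]
6. C_y = 10  [CD · BF = -397/4 ∩ CF · AD = -123]
   → C = (-3, 10)

B = (-7, 31/4)
C = (-3, 10)
E = (5, 37/4)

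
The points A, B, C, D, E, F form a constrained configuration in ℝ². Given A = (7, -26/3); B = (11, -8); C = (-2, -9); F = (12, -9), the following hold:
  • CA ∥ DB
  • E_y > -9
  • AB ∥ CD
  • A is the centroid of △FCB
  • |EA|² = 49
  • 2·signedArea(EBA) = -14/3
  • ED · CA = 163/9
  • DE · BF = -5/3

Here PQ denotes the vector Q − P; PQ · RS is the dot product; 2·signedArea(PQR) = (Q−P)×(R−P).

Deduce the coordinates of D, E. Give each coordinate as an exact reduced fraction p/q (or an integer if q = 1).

1. D_x = 2  [CA ∥ DB ∩ AB ∥ CD]
2. D_y = -25/3  [CA ∥ DB ∩ AB ∥ CD]
   → D = (2, -25/3)
3. E_x = 0  [2·signedArea(EBA) = -14/3 ∩ ED · CA = 163/9]
4. E_y = -26/3  [2·signedArea(EBA) = -14/3 ∩ ED · CA = 163/9]
   → E = (0, -26/3)

D = (2, -25/3)
E = (0, -26/3)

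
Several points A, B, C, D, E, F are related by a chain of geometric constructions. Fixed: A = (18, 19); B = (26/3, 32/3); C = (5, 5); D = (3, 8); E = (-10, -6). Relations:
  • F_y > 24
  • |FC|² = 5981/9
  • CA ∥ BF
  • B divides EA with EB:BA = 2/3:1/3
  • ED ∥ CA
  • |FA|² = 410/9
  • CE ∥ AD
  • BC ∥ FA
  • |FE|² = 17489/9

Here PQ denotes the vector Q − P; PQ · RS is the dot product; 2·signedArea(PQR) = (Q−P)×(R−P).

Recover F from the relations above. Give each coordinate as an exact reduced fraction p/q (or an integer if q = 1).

F = (65/3, 74/3)

1. F_x = 65/3  [BC ∥ FA ∩ CA ∥ BF]
2. F_y = 74/3  [BC ∥ FA ∩ CA ∥ BF]
   → F = (65/3, 74/3)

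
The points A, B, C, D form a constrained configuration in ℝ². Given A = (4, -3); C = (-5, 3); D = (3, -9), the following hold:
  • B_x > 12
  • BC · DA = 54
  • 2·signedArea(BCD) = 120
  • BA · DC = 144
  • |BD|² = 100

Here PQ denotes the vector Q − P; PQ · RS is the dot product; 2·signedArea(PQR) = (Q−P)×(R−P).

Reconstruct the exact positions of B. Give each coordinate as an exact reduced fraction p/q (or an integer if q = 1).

B = (13, -9)

1. B_x = 13  [BC · DA = 54 ∩ 2·signedArea(BCD) = 120]
2. B_y = -9  [BC · DA = 54 ∩ 2·signedArea(BCD) = 120]
   → B = (13, -9)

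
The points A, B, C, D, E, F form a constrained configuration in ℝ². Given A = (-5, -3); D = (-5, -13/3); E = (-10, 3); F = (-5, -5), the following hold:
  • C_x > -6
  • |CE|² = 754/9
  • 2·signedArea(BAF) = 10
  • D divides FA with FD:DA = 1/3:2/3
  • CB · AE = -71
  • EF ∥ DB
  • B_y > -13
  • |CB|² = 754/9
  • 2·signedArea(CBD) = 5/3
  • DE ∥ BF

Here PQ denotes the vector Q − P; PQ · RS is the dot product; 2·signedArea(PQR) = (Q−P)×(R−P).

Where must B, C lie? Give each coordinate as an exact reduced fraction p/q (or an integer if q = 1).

B = (0, -37/3)
C = (-5, -14/3)

1. B_x = 0  [DE ∥ BF ∩ EF ∥ DB]
2. B_y = -37/3  [DE ∥ BF ∩ EF ∥ DB]
   → B = (0, -37/3)
3. C_x = -5  [2·signedArea(CBD) = 5/3 ∩ CB · AE = -71]
4. C_y = -14/3  [2·signedArea(CBD) = 5/3 ∩ CB · AE = -71]
   → C = (-5, -14/3)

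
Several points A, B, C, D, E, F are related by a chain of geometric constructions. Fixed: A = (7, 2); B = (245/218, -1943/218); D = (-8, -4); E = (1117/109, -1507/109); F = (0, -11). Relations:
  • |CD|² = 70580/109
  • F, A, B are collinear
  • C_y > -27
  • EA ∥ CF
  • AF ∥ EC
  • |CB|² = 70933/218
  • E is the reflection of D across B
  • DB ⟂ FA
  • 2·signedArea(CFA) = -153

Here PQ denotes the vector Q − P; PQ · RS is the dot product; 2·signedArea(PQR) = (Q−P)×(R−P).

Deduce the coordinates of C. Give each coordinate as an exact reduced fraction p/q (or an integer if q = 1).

1. C_x = 354/109  [EA ∥ CF ∩ AF ∥ EC]
2. C_y = -2924/109  [EA ∥ CF ∩ AF ∥ EC]
   → C = (354/109, -2924/109)

C = (354/109, -2924/109)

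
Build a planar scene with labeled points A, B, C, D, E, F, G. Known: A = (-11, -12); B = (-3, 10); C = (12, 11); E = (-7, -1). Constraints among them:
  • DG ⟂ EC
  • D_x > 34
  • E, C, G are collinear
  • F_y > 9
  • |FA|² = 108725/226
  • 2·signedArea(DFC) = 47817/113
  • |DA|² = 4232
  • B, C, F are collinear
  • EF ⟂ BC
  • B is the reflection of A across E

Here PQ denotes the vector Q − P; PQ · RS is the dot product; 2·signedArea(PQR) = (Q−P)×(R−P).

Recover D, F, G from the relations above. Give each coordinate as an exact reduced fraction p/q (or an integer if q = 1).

D = (35, 34)
F = (-1743/226, 2189/226)
G = (19607/505, 14111/505)

1. F_x = -1743/226  [B, C, F are collinear ∩ EF ⟂ BC]
2. F_y = 2189/226  [B, C, F are collinear ∩ EF ⟂ BC]
   → F = (-1743/226, 2189/226)
3. D_x = 35  [line -297/226·x + 4455/226·y + -141075/226 = 0 ∩ |DA|² = 4232]
4. D_y = 34  [line -297/226·x + 4455/226·y + -141075/226 = 0 ∩ |DA|² = 4232]
   → D = (35, 34)
5. G_x = 19607/505  [E, C, G are collinear ∩ DG ⟂ EC]
6. G_y = 14111/505  [E, C, G are collinear ∩ DG ⟂ EC]
   → G = (19607/505, 14111/505)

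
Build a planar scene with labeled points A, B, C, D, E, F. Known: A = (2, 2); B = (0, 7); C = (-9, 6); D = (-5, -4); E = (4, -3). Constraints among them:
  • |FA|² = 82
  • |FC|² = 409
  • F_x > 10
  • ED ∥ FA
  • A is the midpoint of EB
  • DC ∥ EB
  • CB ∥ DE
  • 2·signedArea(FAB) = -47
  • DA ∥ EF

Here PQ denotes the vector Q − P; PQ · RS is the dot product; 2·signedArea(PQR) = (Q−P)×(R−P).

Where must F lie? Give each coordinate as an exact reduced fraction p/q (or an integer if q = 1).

F = (11, 3)

1. F_x = 11  [ED ∥ FA ∩ DA ∥ EF]
2. F_y = 3  [ED ∥ FA ∩ DA ∥ EF]
   → F = (11, 3)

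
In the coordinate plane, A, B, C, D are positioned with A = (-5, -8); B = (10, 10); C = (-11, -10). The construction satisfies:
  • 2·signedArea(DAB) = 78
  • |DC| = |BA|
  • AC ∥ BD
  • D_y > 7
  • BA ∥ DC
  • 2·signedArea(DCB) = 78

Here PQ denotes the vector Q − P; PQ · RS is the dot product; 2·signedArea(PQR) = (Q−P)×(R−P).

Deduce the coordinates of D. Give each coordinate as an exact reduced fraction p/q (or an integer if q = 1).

D = (4, 8)

1. D_x = 4  [BA ∥ DC ∩ AC ∥ BD]
2. D_y = 8  [BA ∥ DC ∩ AC ∥ BD]
   → D = (4, 8)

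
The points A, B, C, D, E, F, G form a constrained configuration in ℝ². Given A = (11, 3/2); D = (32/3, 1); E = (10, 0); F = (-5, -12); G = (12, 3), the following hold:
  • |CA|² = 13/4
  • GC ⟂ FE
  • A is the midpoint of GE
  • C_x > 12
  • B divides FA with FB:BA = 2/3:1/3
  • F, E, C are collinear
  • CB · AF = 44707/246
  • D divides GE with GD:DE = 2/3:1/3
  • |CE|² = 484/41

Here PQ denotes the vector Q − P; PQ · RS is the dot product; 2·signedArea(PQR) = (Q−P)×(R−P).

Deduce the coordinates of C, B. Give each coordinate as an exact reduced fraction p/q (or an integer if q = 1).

B = (17/3, -3)
C = (520/41, 88/41)

1. C_x = 520/41  [F, E, C are collinear ∩ GC ⟂ FE]
2. C_y = 88/41  [F, E, C are collinear ∩ GC ⟂ FE]
   → C = (520/41, 88/41)
3. B_x = 17/3  [B divides FA with FB:BA = 2/3:1/3]
4. B_y = -3  [B divides FA with FB:BA = 2/3:1/3]
   → B = (17/3, -3)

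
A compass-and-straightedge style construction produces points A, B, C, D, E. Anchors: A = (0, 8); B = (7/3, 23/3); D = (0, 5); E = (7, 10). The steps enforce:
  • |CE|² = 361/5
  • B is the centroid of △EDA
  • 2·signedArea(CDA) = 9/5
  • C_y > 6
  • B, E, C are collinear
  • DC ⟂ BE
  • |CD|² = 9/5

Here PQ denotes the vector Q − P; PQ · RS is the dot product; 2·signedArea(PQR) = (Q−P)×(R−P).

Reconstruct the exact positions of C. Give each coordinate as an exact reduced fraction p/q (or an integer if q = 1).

C = (-3/5, 31/5)

1. C_x = -3/5  [B, E, C are collinear ∩ DC ⟂ BE]
2. C_y = 31/5  [B, E, C are collinear ∩ DC ⟂ BE]
   → C = (-3/5, 31/5)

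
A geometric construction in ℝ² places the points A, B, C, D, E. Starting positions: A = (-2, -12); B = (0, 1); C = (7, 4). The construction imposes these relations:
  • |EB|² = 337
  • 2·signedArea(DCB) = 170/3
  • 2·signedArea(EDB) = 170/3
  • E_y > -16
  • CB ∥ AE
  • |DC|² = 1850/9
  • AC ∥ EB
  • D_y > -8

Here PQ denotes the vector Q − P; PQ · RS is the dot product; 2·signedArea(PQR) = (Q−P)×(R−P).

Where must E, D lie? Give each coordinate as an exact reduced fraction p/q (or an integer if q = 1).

D = (-4/3, -23/3)
E = (-9, -15)

1. E_x = -9  [AC ∥ EB ∩ CB ∥ AE]
2. E_y = -15  [AC ∥ EB ∩ CB ∥ AE]
   → E = (-9, -15)
3. D_x = -4/3  [2·signedArea(DCB) = 170/3 ∩ 2·signedArea(EDB) = 170/3]
4. D_y = -23/3  [2·signedArea(DCB) = 170/3 ∩ 2·signedArea(EDB) = 170/3]
   → D = (-4/3, -23/3)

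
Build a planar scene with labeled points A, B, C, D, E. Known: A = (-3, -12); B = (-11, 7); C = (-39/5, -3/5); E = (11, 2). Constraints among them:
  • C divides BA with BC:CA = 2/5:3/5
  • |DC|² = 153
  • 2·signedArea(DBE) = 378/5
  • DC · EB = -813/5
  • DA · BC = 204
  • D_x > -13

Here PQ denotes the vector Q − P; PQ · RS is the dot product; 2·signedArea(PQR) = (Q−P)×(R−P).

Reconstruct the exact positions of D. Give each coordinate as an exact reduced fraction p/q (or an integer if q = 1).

D = (-63/5, 54/5)

1. D_x = -63/5  [DC · EB = -813/5 ∩ 2·signedArea(DBE) = 378/5]
2. D_y = 54/5  [DC · EB = -813/5 ∩ 2·signedArea(DBE) = 378/5]
   → D = (-63/5, 54/5)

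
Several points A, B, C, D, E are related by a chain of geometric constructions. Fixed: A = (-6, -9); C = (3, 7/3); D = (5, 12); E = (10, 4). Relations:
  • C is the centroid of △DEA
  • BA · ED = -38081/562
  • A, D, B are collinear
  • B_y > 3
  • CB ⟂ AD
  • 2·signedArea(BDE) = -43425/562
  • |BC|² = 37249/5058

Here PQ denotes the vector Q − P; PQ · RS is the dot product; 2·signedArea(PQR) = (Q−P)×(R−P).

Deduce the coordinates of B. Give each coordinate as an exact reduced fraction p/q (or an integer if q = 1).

1. B_x = 335/562  [A, D, B are collinear ∩ CB ⟂ AD]
2. B_y = 2019/562  [A, D, B are collinear ∩ CB ⟂ AD]
   → B = (335/562, 2019/562)

B = (335/562, 2019/562)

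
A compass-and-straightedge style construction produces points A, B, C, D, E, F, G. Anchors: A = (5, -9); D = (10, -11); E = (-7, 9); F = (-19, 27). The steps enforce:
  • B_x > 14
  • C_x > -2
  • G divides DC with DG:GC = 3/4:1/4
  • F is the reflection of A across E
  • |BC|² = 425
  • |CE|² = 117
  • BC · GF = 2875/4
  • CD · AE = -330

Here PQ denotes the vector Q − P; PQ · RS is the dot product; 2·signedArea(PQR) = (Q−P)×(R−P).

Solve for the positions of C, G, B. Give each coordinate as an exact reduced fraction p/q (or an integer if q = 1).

1. C_x = -1  [line 12·x + -18·y + 12 = 0 ∩ |CE|² = 117]
2. C_y = 0  [line 12·x + -18·y + 12 = 0 ∩ |CE|² = 117]
   → C = (-1, 0)
3. G_x = 7/4  [G divides DC with DG:GC = 3/4:1/4]
4. G_y = -11/4  [G divides DC with DG:GC = 3/4:1/4]
   → G = (7/4, -11/4)
5. B_x = 15  [line 83/4·x + -119/4·y + -698 = 0 ∩ |BC|² = 425]
6. B_y = -13  [line 83/4·x + -119/4·y + -698 = 0 ∩ |BC|² = 425]
   → B = (15, -13)

B = (15, -13)
C = (-1, 0)
G = (7/4, -11/4)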